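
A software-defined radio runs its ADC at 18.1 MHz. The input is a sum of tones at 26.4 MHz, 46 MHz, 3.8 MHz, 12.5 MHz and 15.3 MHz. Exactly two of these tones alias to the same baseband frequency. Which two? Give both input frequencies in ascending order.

26.4 MHz, 46 MHz

fs/2 = 9.05 MHz.
26.4 MHz mod fs = 8.3 MHz.
8.3 MHz ≤ fs/2 = 9.05 MHz, appears at 8.3 MHz.
46 MHz mod fs = 9.8 MHz.
9.8 MHz > fs/2 = 9.05 MHz, folds to fs − 9.8 MHz = 8.3 MHz.
3.8 MHz ≤ fs/2 = 9.05 MHz, passes unchanged.
12.5 MHz > fs/2 = 9.05 MHz, folds to fs − 12.5 MHz = 5.6 MHz.
15.3 MHz > fs/2 = 9.05 MHz, folds to fs − 15.3 MHz = 2.8 MHz.
26.4 MHz and 46 MHz both map to 8.3 MHz.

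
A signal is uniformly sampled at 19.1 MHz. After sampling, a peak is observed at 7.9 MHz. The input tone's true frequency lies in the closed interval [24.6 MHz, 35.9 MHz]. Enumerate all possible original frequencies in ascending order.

Frequencies that alias to 7.9 MHz are k·fs ± 7.9 MHz for integer k ≥ 0.
k=0: 7.9 MHz.
k=1: 11.2 MHz, 27 MHz.
k=2: 30.3 MHz, 46.1 MHz.
k=3: 49.4 MHz, 65.2 MHz.
Within [24.6 MHz, 35.9 MHz]: 27 MHz, 30.3 MHz.

27 MHz, 30.3 MHz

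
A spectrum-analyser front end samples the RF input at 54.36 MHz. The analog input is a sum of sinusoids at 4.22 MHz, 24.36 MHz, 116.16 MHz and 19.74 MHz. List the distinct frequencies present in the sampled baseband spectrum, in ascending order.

4.22 MHz, 7.44 MHz, 19.74 MHz, 24.36 MHz

fs/2 = 27.18 MHz.
4.22 MHz ≤ fs/2 = 27.18 MHz, passes unchanged.
24.36 MHz ≤ fs/2 = 27.18 MHz, passes unchanged.
116.16 MHz mod fs = 7.44 MHz.
7.44 MHz ≤ fs/2 = 27.18 MHz, appears at 7.44 MHz.
19.74 MHz ≤ fs/2 = 27.18 MHz, passes unchanged.
Distinct values: {4.22 MHz, 7.44 MHz, 19.74 MHz, 24.36 MHz}.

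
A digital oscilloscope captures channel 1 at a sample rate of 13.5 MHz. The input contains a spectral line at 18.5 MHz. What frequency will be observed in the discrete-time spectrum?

18.5 MHz mod fs = 5 MHz.
5 MHz ≤ fs/2 = 6.75 MHz, appears at 5 MHz.

5 MHz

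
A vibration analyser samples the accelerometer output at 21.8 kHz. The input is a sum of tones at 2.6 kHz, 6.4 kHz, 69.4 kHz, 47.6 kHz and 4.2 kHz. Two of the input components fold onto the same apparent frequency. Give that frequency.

4 kHz

fs/2 = 10.9 kHz.
2.6 kHz ≤ fs/2 = 10.9 kHz, passes unchanged.
6.4 kHz ≤ fs/2 = 10.9 kHz, passes unchanged.
69.4 kHz mod fs = 4 kHz.
4 kHz ≤ fs/2 = 10.9 kHz, appears at 4 kHz.
47.6 kHz mod fs = 4 kHz.
4 kHz ≤ fs/2 = 10.9 kHz, appears at 4 kHz.
4.2 kHz ≤ fs/2 = 10.9 kHz, passes unchanged.
47.6 kHz and 69.4 kHz both map to 4 kHz.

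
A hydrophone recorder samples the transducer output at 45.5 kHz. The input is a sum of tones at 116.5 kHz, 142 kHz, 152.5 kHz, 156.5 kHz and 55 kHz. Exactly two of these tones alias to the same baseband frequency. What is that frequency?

20 kHz

fs/2 = 22.75 kHz.
116.5 kHz mod fs = 25.5 kHz.
25.5 kHz > fs/2 = 22.75 kHz, folds to fs − 25.5 kHz = 20 kHz.
142 kHz mod fs = 5.5 kHz.
5.5 kHz ≤ fs/2 = 22.75 kHz, appears at 5.5 kHz.
152.5 kHz mod fs = 16 kHz.
16 kHz ≤ fs/2 = 22.75 kHz, appears at 16 kHz.
156.5 kHz mod fs = 20 kHz.
20 kHz ≤ fs/2 = 22.75 kHz, appears at 20 kHz.
55 kHz mod fs = 9.5 kHz.
9.5 kHz ≤ fs/2 = 22.75 kHz, appears at 9.5 kHz.
116.5 kHz and 156.5 kHz both map to 20 kHz.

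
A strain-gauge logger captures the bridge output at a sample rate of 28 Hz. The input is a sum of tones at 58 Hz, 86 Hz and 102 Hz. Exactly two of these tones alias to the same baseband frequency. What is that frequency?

fs/2 = 14 Hz.
58 Hz mod fs = 2 Hz.
2 Hz ≤ fs/2 = 14 Hz, appears at 2 Hz.
86 Hz mod fs = 2 Hz.
2 Hz ≤ fs/2 = 14 Hz, appears at 2 Hz.
102 Hz mod fs = 18 Hz.
18 Hz > fs/2 = 14 Hz, folds to fs − 18 Hz = 10 Hz.
58 Hz and 86 Hz both map to 2 Hz.

2 Hz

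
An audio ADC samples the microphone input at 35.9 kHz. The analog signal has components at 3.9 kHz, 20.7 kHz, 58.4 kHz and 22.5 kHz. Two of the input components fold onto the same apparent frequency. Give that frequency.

fs/2 = 17.95 kHz.
3.9 kHz ≤ fs/2 = 17.95 kHz, passes unchanged.
20.7 kHz > fs/2 = 17.95 kHz, folds to fs − 20.7 kHz = 15.2 kHz.
58.4 kHz mod fs = 22.5 kHz.
22.5 kHz > fs/2 = 17.95 kHz, folds to fs − 22.5 kHz = 13.4 kHz.
22.5 kHz > fs/2 = 17.95 kHz, folds to fs − 22.5 kHz = 13.4 kHz.
22.5 kHz and 58.4 kHz both map to 13.4 kHz.

13.4 kHz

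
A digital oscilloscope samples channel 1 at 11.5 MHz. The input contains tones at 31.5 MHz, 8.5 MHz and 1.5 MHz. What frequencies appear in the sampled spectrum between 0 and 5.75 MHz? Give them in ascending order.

1.5 MHz, 3 MHz

fs/2 = 5.75 MHz.
31.5 MHz mod fs = 8.5 MHz.
8.5 MHz > fs/2 = 5.75 MHz, folds to fs − 8.5 MHz = 3 MHz.
8.5 MHz > fs/2 = 5.75 MHz, folds to fs − 8.5 MHz = 3 MHz.
1.5 MHz ≤ fs/2 = 5.75 MHz, passes unchanged.
Distinct values: {1.5 MHz, 3 MHz}.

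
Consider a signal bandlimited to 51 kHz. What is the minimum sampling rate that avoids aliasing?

102 kHz

Nyquist rate = 2 × 51 kHz = 102 kHz.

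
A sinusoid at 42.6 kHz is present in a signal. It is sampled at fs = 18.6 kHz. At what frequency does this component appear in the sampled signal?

5.4 kHz

42.6 kHz mod fs = 5.4 kHz.
5.4 kHz ≤ fs/2 = 9.3 kHz, appears at 5.4 kHz.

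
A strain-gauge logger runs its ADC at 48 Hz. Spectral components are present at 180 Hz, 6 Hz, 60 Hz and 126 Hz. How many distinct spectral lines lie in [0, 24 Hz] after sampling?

3

fs/2 = 24 Hz.
180 Hz mod fs = 36 Hz.
36 Hz > fs/2 = 24 Hz, folds to fs − 36 Hz = 12 Hz.
6 Hz ≤ fs/2 = 24 Hz, passes unchanged.
60 Hz mod fs = 12 Hz.
12 Hz ≤ fs/2 = 24 Hz, appears at 12 Hz.
126 Hz mod fs = 30 Hz.
30 Hz > fs/2 = 24 Hz, folds to fs − 30 Hz = 18 Hz.
Distinct values: {6 Hz, 12 Hz, 18 Hz} → 3.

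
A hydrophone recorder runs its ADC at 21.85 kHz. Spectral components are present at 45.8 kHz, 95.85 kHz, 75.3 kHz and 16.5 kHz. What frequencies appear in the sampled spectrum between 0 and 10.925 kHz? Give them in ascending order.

fs/2 = 10.925 kHz.
45.8 kHz mod fs = 2.1 kHz.
2.1 kHz ≤ fs/2 = 10.925 kHz, appears at 2.1 kHz.
95.85 kHz mod fs = 8.45 kHz.
8.45 kHz ≤ fs/2 = 10.925 kHz, appears at 8.45 kHz.
75.3 kHz mod fs = 9.75 kHz.
9.75 kHz ≤ fs/2 = 10.925 kHz, appears at 9.75 kHz.
16.5 kHz > fs/2 = 10.925 kHz, folds to fs − 16.5 kHz = 5.35 kHz.
Distinct values: {2.1 kHz, 5.35 kHz, 8.45 kHz, 9.75 kHz}.

2.1 kHz, 5.35 kHz, 8.45 kHz, 9.75 kHz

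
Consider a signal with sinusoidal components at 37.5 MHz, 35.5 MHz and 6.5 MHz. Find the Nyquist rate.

75 MHz

Highest-frequency component: 37.5 MHz.
Nyquist rate = 2 × 37.5 MHz = 75 MHz.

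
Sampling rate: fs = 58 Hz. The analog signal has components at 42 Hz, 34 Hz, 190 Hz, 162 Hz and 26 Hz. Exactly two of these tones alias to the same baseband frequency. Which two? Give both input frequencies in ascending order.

42 Hz, 190 Hz

fs/2 = 29 Hz.
42 Hz > fs/2 = 29 Hz, folds to fs − 42 Hz = 16 Hz.
34 Hz > fs/2 = 29 Hz, folds to fs − 34 Hz = 24 Hz.
190 Hz mod fs = 16 Hz.
16 Hz ≤ fs/2 = 29 Hz, appears at 16 Hz.
162 Hz mod fs = 46 Hz.
46 Hz > fs/2 = 29 Hz, folds to fs − 46 Hz = 12 Hz.
26 Hz ≤ fs/2 = 29 Hz, passes unchanged.
42 Hz and 190 Hz both map to 16 Hz.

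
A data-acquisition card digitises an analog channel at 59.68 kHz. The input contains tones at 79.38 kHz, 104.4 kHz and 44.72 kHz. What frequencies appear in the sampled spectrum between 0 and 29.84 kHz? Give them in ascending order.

14.96 kHz, 19.7 kHz

fs/2 = 29.84 kHz.
79.38 kHz mod fs = 19.7 kHz.
19.7 kHz ≤ fs/2 = 29.84 kHz, appears at 19.7 kHz.
104.4 kHz mod fs = 44.72 kHz.
44.72 kHz > fs/2 = 29.84 kHz, folds to fs − 44.72 kHz = 14.96 kHz.
44.72 kHz > fs/2 = 29.84 kHz, folds to fs − 44.72 kHz = 14.96 kHz.
Distinct values: {14.96 kHz, 19.7 kHz}.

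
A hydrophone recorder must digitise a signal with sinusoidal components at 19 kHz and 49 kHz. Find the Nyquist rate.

98 kHz

Highest-frequency component: 49 kHz.
Nyquist rate = 2 × 49 kHz = 98 kHz.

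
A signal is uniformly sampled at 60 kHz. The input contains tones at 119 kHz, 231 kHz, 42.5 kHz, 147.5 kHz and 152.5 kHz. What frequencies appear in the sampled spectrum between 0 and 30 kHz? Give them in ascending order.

1 kHz, 9 kHz, 17.5 kHz, 27.5 kHz

fs/2 = 30 kHz.
119 kHz mod fs = 59 kHz.
59 kHz > fs/2 = 30 kHz, folds to fs − 59 kHz = 1 kHz.
231 kHz mod fs = 51 kHz.
51 kHz > fs/2 = 30 kHz, folds to fs − 51 kHz = 9 kHz.
42.5 kHz > fs/2 = 30 kHz, folds to fs − 42.5 kHz = 17.5 kHz.
147.5 kHz mod fs = 27.5 kHz.
27.5 kHz ≤ fs/2 = 30 kHz, appears at 27.5 kHz.
152.5 kHz mod fs = 32.5 kHz.
32.5 kHz > fs/2 = 30 kHz, folds to fs − 32.5 kHz = 27.5 kHz.
Distinct values: {1 kHz, 9 kHz, 17.5 kHz, 27.5 kHz}.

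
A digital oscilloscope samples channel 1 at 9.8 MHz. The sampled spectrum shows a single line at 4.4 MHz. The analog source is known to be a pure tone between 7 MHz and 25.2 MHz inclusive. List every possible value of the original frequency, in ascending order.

14.2 MHz, 15.2 MHz, 24 MHz, 25 MHz

Frequencies that alias to 4.4 MHz are k·fs ± 4.4 MHz for integer k ≥ 0.
k=0: 4.4 MHz.
k=1: 5.4 MHz, 14.2 MHz.
k=2: 15.2 MHz, 24 MHz.
k=3: 25 MHz, 33.8 MHz.
k=4: 34.8 MHz, 43.6 MHz.
Within [7 MHz, 25.2 MHz]: 14.2 MHz, 15.2 MHz, 24 MHz, 25 MHz.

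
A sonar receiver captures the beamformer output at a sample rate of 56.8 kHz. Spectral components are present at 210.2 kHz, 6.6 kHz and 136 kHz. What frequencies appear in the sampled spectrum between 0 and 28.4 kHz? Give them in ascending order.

6.6 kHz, 17 kHz, 22.4 kHz

fs/2 = 28.4 kHz.
210.2 kHz mod fs = 39.8 kHz.
39.8 kHz > fs/2 = 28.4 kHz, folds to fs − 39.8 kHz = 17 kHz.
6.6 kHz ≤ fs/2 = 28.4 kHz, passes unchanged.
136 kHz mod fs = 22.4 kHz.
22.4 kHz ≤ fs/2 = 28.4 kHz, appears at 22.4 kHz.
Distinct values: {6.6 kHz, 17 kHz, 22.4 kHz}.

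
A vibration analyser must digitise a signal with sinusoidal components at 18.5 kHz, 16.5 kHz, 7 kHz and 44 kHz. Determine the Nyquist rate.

88 kHz

Highest-frequency component: 44 kHz.
Nyquist rate = 2 × 44 kHz = 88 kHz.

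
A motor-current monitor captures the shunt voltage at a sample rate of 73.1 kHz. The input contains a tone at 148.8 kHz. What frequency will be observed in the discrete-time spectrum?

148.8 kHz mod fs = 2.6 kHz.
2.6 kHz ≤ fs/2 = 36.55 kHz, appears at 2.6 kHz.

2.6 kHz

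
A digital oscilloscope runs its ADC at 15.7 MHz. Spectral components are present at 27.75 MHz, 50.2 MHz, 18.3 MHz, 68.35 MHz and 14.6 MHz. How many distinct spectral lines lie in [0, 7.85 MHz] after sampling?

fs/2 = 7.85 MHz.
27.75 MHz mod fs = 12.05 MHz.
12.05 MHz > fs/2 = 7.85 MHz, folds to fs − 12.05 MHz = 3.65 MHz.
50.2 MHz mod fs = 3.1 MHz.
3.1 MHz ≤ fs/2 = 7.85 MHz, appears at 3.1 MHz.
18.3 MHz mod fs = 2.6 MHz.
2.6 MHz ≤ fs/2 = 7.85 MHz, appears at 2.6 MHz.
68.35 MHz mod fs = 5.55 MHz.
5.55 MHz ≤ fs/2 = 7.85 MHz, appears at 5.55 MHz.
14.6 MHz > fs/2 = 7.85 MHz, folds to fs − 14.6 MHz = 1.1 MHz.
Distinct values: {1.1 MHz, 2.6 MHz, 3.1 MHz, 3.65 MHz, 5.55 MHz} → 5.

5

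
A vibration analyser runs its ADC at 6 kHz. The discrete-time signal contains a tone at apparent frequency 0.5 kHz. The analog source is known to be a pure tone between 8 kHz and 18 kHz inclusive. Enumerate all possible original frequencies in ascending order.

11.5 kHz, 12.5 kHz, 17.5 kHz

Frequencies that alias to 0.5 kHz are k·fs ± 0.5 kHz for integer k ≥ 0.
k=0: 0.5 kHz.
k=1: 5.5 kHz, 6.5 kHz.
k=2: 11.5 kHz, 12.5 kHz.
k=3: 17.5 kHz, 18.5 kHz.
k=4: 23.5 kHz, 24.5 kHz.
Within [8 kHz, 18 kHz]: 11.5 kHz, 12.5 kHz, 17.5 kHz.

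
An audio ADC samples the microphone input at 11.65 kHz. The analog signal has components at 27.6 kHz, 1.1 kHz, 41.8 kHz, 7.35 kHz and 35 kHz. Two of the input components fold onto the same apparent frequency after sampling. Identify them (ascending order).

7.35 kHz, 27.6 kHz

fs/2 = 5.825 kHz.
27.6 kHz mod fs = 4.3 kHz.
4.3 kHz ≤ fs/2 = 5.825 kHz, appears at 4.3 kHz.
1.1 kHz ≤ fs/2 = 5.825 kHz, passes unchanged.
41.8 kHz mod fs = 6.85 kHz.
6.85 kHz > fs/2 = 5.825 kHz, folds to fs − 6.85 kHz = 4.8 kHz.
7.35 kHz > fs/2 = 5.825 kHz, folds to fs − 7.35 kHz = 4.3 kHz.
35 kHz mod fs = 0.05 kHz.
0.05 kHz ≤ fs/2 = 5.825 kHz, appears at 0.05 kHz.
7.35 kHz and 27.6 kHz both map to 4.3 kHz.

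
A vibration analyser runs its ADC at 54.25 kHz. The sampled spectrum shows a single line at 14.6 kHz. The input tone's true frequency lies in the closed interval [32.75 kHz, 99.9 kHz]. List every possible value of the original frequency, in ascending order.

Frequencies that alias to 14.6 kHz are k·fs ± 14.6 kHz for integer k ≥ 0.
k=0: 14.6 kHz.
k=1: 39.65 kHz, 68.85 kHz.
k=2: 93.9 kHz, 123.1 kHz.
k=3: 148.15 kHz, 177.35 kHz.
Within [32.75 kHz, 99.9 kHz]: 39.65 kHz, 68.85 kHz, 93.9 kHz.

39.65 kHz, 68.85 kHz, 93.9 kHz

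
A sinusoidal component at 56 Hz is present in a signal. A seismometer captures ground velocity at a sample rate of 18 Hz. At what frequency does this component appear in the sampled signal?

2 Hz

56 Hz mod fs = 2 Hz.
2 Hz ≤ fs/2 = 9 Hz, appears at 2 Hz.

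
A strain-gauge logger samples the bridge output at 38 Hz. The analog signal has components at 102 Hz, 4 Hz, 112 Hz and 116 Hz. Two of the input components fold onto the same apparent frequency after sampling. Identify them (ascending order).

112 Hz, 116 Hz

fs/2 = 19 Hz.
102 Hz mod fs = 26 Hz.
26 Hz > fs/2 = 19 Hz, folds to fs − 26 Hz = 12 Hz.
4 Hz ≤ fs/2 = 19 Hz, passes unchanged.
112 Hz mod fs = 36 Hz.
36 Hz > fs/2 = 19 Hz, folds to fs − 36 Hz = 2 Hz.
116 Hz mod fs = 2 Hz.
2 Hz ≤ fs/2 = 19 Hz, appears at 2 Hz.
112 Hz and 116 Hz both map to 2 Hz.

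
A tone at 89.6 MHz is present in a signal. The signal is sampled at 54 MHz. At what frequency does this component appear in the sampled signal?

89.6 MHz mod fs = 35.6 MHz.
35.6 MHz > fs/2 = 27 MHz, folds to fs − 35.6 MHz = 18.4 MHz.

18.4 MHz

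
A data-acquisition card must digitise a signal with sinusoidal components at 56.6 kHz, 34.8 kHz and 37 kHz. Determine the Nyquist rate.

Highest-frequency component: 56.6 kHz.
Nyquist rate = 2 × 56.6 kHz = 113.2 kHz.

113.2 kHz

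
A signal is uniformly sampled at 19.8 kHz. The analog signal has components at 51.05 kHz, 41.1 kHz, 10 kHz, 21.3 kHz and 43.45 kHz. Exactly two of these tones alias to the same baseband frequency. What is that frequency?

1.5 kHz

fs/2 = 9.9 kHz.
51.05 kHz mod fs = 11.45 kHz.
11.45 kHz > fs/2 = 9.9 kHz, folds to fs − 11.45 kHz = 8.35 kHz.
41.1 kHz mod fs = 1.5 kHz.
1.5 kHz ≤ fs/2 = 9.9 kHz, appears at 1.5 kHz.
10 kHz > fs/2 = 9.9 kHz, folds to fs − 10 kHz = 9.8 kHz.
21.3 kHz mod fs = 1.5 kHz.
1.5 kHz ≤ fs/2 = 9.9 kHz, appears at 1.5 kHz.
43.45 kHz mod fs = 3.85 kHz.
3.85 kHz ≤ fs/2 = 9.9 kHz, appears at 3.85 kHz.
21.3 kHz and 41.1 kHz both map to 1.5 kHz.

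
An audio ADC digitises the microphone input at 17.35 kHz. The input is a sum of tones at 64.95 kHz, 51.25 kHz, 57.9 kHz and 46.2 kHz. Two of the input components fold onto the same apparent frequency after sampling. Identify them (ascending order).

fs/2 = 8.675 kHz.
64.95 kHz mod fs = 12.9 kHz.
12.9 kHz > fs/2 = 8.675 kHz, folds to fs − 12.9 kHz = 4.45 kHz.
51.25 kHz mod fs = 16.55 kHz.
16.55 kHz > fs/2 = 8.675 kHz, folds to fs − 16.55 kHz = 0.8 kHz.
57.9 kHz mod fs = 5.85 kHz.
5.85 kHz ≤ fs/2 = 8.675 kHz, appears at 5.85 kHz.
46.2 kHz mod fs = 11.5 kHz.
11.5 kHz > fs/2 = 8.675 kHz, folds to fs − 11.5 kHz = 5.85 kHz.
46.2 kHz and 57.9 kHz both map to 5.85 kHz.

46.2 kHz, 57.9 kHz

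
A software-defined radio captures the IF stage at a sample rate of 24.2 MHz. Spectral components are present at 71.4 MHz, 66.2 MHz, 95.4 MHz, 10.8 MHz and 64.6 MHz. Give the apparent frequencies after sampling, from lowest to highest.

1.2 MHz, 1.4 MHz, 6.4 MHz, 8 MHz, 10.8 MHz

fs/2 = 12.1 MHz.
71.4 MHz mod fs = 23 MHz.
23 MHz > fs/2 = 12.1 MHz, folds to fs − 23 MHz = 1.2 MHz.
66.2 MHz mod fs = 17.8 MHz.
17.8 MHz > fs/2 = 12.1 MHz, folds to fs − 17.8 MHz = 6.4 MHz.
95.4 MHz mod fs = 22.8 MHz.
22.8 MHz > fs/2 = 12.1 MHz, folds to fs − 22.8 MHz = 1.4 MHz.
10.8 MHz ≤ fs/2 = 12.1 MHz, passes unchanged.
64.6 MHz mod fs = 16.2 MHz.
16.2 MHz > fs/2 = 12.1 MHz, folds to fs − 16.2 MHz = 8 MHz.
Distinct values: {1.2 MHz, 1.4 MHz, 6.4 MHz, 8 MHz, 10.8 MHz}.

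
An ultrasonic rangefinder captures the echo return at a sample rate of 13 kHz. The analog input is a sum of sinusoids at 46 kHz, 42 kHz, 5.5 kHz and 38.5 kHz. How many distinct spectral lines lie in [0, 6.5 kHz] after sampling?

fs/2 = 6.5 kHz.
46 kHz mod fs = 7 kHz.
7 kHz > fs/2 = 6.5 kHz, folds to fs − 7 kHz = 6 kHz.
42 kHz mod fs = 3 kHz.
3 kHz ≤ fs/2 = 6.5 kHz, appears at 3 kHz.
5.5 kHz ≤ fs/2 = 6.5 kHz, passes unchanged.
38.5 kHz mod fs = 12.5 kHz.
12.5 kHz > fs/2 = 6.5 kHz, folds to fs − 12.5 kHz = 0.5 kHz.
Distinct values: {0.5 kHz, 3 kHz, 5.5 kHz, 6 kHz} → 4.

4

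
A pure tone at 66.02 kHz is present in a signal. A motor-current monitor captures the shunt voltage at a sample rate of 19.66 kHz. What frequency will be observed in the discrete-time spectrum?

7.04 kHz

66.02 kHz mod fs = 7.04 kHz.
7.04 kHz ≤ fs/2 = 9.83 kHz, appears at 7.04 kHz.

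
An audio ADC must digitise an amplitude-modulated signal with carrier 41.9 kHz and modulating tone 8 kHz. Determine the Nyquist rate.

99.8 kHz

AM sidebands sit at fc ± fm = 33.9 kHz and 49.9 kHz.
Highest-frequency component: 49.9 kHz.
Nyquist rate = 2 × 49.9 kHz = 99.8 kHz.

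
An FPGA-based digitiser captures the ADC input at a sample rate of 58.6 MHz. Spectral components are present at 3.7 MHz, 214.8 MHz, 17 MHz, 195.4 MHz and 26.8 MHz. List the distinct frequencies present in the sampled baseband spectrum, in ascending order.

3.7 MHz, 17 MHz, 19.6 MHz, 26.8 MHz

fs/2 = 29.3 MHz.
3.7 MHz ≤ fs/2 = 29.3 MHz, passes unchanged.
214.8 MHz mod fs = 39 MHz.
39 MHz > fs/2 = 29.3 MHz, folds to fs − 39 MHz = 19.6 MHz.
17 MHz ≤ fs/2 = 29.3 MHz, passes unchanged.
195.4 MHz mod fs = 19.6 MHz.
19.6 MHz ≤ fs/2 = 29.3 MHz, appears at 19.6 MHz.
26.8 MHz ≤ fs/2 = 29.3 MHz, passes unchanged.
Distinct values: {3.7 MHz, 17 MHz, 19.6 MHz, 26.8 MHz}.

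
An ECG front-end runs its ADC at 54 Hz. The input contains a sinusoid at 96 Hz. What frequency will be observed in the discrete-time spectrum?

96 Hz mod fs = 42 Hz.
42 Hz > fs/2 = 27 Hz, folds to fs − 42 Hz = 12 Hz.

12 Hz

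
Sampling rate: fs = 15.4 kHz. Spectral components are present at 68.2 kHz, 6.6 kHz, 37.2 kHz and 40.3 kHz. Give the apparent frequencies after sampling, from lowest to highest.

fs/2 = 7.7 kHz.
68.2 kHz mod fs = 6.6 kHz.
6.6 kHz ≤ fs/2 = 7.7 kHz, appears at 6.6 kHz.
6.6 kHz ≤ fs/2 = 7.7 kHz, passes unchanged.
37.2 kHz mod fs = 6.4 kHz.
6.4 kHz ≤ fs/2 = 7.7 kHz, appears at 6.4 kHz.
40.3 kHz mod fs = 9.5 kHz.
9.5 kHz > fs/2 = 7.7 kHz, folds to fs − 9.5 kHz = 5.9 kHz.
Distinct values: {5.9 kHz, 6.4 kHz, 6.6 kHz}.

5.9 kHz, 6.4 kHz, 6.6 kHz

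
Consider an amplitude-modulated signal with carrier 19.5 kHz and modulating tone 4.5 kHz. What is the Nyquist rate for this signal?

AM sidebands sit at fc ± fm = 15 kHz and 24 kHz.
Highest-frequency component: 24 kHz.
Nyquist rate = 2 × 24 kHz = 48 kHz.

48 kHz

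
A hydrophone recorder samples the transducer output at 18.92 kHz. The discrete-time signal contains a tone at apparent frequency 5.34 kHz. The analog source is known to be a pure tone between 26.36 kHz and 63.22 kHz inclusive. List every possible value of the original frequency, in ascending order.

Frequencies that alias to 5.34 kHz are k·fs ± 5.34 kHz for integer k ≥ 0.
k=0: 5.34 kHz.
k=1: 13.58 kHz, 24.26 kHz.
k=2: 32.5 kHz, 43.18 kHz.
k=3: 51.42 kHz, 62.1 kHz.
k=4: 70.34 kHz, 81.02 kHz.
Within [26.36 kHz, 63.22 kHz]: 32.5 kHz, 43.18 kHz, 51.42 kHz, 62.1 kHz.

32.5 kHz, 43.18 kHz, 51.42 kHz, 62.1 kHz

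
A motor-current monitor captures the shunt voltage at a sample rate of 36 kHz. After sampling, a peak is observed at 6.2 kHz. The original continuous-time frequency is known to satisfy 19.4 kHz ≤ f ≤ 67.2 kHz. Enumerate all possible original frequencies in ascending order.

Frequencies that alias to 6.2 kHz are k·fs ± 6.2 kHz for integer k ≥ 0.
k=0: 6.2 kHz.
k=1: 29.8 kHz, 42.2 kHz.
k=2: 65.8 kHz, 78.2 kHz.
k=3: 101.8 kHz, 114.2 kHz.
Within [19.4 kHz, 67.2 kHz]: 29.8 kHz, 42.2 kHz, 65.8 kHz.

29.8 kHz, 42.2 kHz, 65.8 kHz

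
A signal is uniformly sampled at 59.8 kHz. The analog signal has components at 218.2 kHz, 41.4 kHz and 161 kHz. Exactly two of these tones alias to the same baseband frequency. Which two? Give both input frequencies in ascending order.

fs/2 = 29.9 kHz.
218.2 kHz mod fs = 38.8 kHz.
38.8 kHz > fs/2 = 29.9 kHz, folds to fs − 38.8 kHz = 21 kHz.
41.4 kHz > fs/2 = 29.9 kHz, folds to fs − 41.4 kHz = 18.4 kHz.
161 kHz mod fs = 41.4 kHz.
41.4 kHz > fs/2 = 29.9 kHz, folds to fs − 41.4 kHz = 18.4 kHz.
41.4 kHz and 161 kHz both map to 18.4 kHz.

41.4 kHz, 161 kHz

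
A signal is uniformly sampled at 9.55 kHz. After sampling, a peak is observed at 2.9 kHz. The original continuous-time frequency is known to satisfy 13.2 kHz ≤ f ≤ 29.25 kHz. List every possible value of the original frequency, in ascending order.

16.2 kHz, 22 kHz, 25.75 kHz

Frequencies that alias to 2.9 kHz are k·fs ± 2.9 kHz for integer k ≥ 0.
k=0: 2.9 kHz.
k=1: 6.65 kHz, 12.45 kHz.
k=2: 16.2 kHz, 22 kHz.
k=3: 25.75 kHz, 31.55 kHz.
k=4: 35.3 kHz, 41.1 kHz.
Within [13.2 kHz, 29.25 kHz]: 16.2 kHz, 22 kHz, 25.75 kHz.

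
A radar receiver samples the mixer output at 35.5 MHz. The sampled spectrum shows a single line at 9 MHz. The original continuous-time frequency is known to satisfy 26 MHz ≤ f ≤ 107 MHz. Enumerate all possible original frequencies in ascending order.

Frequencies that alias to 9 MHz are k·fs ± 9 MHz for integer k ≥ 0.
k=0: 9 MHz.
k=1: 26.5 MHz, 44.5 MHz.
k=2: 62 MHz, 80 MHz.
k=3: 97.5 MHz, 115.5 MHz.
k=4: 133 MHz, 151 MHz.
Within [26 MHz, 107 MHz]: 26.5 MHz, 44.5 MHz, 62 MHz, 80 MHz, 97.5 MHz.

26.5 MHz, 44.5 MHz, 62 MHz, 80 MHz, 97.5 MHz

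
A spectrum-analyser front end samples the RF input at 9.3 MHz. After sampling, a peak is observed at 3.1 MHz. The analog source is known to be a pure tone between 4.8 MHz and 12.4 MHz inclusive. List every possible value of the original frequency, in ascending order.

Frequencies that alias to 3.1 MHz are k·fs ± 3.1 MHz for integer k ≥ 0.
k=0: 3.1 MHz.
k=1: 6.2 MHz, 12.4 MHz.
k=2: 15.5 MHz, 21.7 MHz.
Within [4.8 MHz, 12.4 MHz]: 6.2 MHz, 12.4 MHz.

6.2 MHz, 12.4 MHz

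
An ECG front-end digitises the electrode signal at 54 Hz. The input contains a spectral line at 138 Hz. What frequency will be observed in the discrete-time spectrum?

138 Hz mod fs = 30 Hz.
30 Hz > fs/2 = 27 Hz, folds to fs − 30 Hz = 24 Hz.

24 Hz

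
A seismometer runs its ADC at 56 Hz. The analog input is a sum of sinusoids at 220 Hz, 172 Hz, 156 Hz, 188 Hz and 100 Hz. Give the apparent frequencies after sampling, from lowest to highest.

fs/2 = 28 Hz.
220 Hz mod fs = 52 Hz.
52 Hz > fs/2 = 28 Hz, folds to fs − 52 Hz = 4 Hz.
172 Hz mod fs = 4 Hz.
4 Hz ≤ fs/2 = 28 Hz, appears at 4 Hz.
156 Hz mod fs = 44 Hz.
44 Hz > fs/2 = 28 Hz, folds to fs − 44 Hz = 12 Hz.
188 Hz mod fs = 20 Hz.
20 Hz ≤ fs/2 = 28 Hz, appears at 20 Hz.
100 Hz mod fs = 44 Hz.
44 Hz > fs/2 = 28 Hz, folds to fs − 44 Hz = 12 Hz.
Distinct values: {4 Hz, 12 Hz, 20 Hz}.

4 Hz, 12 Hz, 20 Hz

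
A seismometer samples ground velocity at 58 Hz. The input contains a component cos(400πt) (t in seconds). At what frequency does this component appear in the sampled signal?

ω = 400π rad/s → f = ω/(2π) = 200 Hz.
200 Hz mod fs = 26 Hz.
26 Hz ≤ fs/2 = 29 Hz, appears at 26 Hz.

26 Hz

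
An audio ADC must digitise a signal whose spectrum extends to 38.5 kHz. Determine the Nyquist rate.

Nyquist rate = 2 × 38.5 kHz = 77 kHz.

77 kHz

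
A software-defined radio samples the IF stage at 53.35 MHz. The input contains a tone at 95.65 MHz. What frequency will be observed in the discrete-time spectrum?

95.65 MHz mod fs = 42.3 MHz.
42.3 MHz > fs/2 = 26.675 MHz, folds to fs − 42.3 MHz = 11.05 MHz.

11.05 MHz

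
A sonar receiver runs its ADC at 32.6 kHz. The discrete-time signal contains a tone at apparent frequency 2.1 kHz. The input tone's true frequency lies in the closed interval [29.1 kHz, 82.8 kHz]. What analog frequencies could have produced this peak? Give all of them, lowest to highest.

Frequencies that alias to 2.1 kHz are k·fs ± 2.1 kHz for integer k ≥ 0.
k=0: 2.1 kHz.
k=1: 30.5 kHz, 34.7 kHz.
k=2: 63.1 kHz, 67.3 kHz.
k=3: 95.7 kHz, 99.9 kHz.
Within [29.1 kHz, 82.8 kHz]: 30.5 kHz, 34.7 kHz, 63.1 kHz, 67.3 kHz.

30.5 kHz, 34.7 kHz, 63.1 kHz, 67.3 kHz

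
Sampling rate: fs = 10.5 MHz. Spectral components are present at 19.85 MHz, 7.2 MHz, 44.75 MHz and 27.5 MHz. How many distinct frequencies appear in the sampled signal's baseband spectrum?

4

fs/2 = 5.25 MHz.
19.85 MHz mod fs = 9.35 MHz.
9.35 MHz > fs/2 = 5.25 MHz, folds to fs − 9.35 MHz = 1.15 MHz.
7.2 MHz > fs/2 = 5.25 MHz, folds to fs − 7.2 MHz = 3.3 MHz.
44.75 MHz mod fs = 2.75 MHz.
2.75 MHz ≤ fs/2 = 5.25 MHz, appears at 2.75 MHz.
27.5 MHz mod fs = 6.5 MHz.
6.5 MHz > fs/2 = 5.25 MHz, folds to fs − 6.5 MHz = 4 MHz.
Distinct values: {1.15 MHz, 2.75 MHz, 3.3 MHz, 4 MHz} → 4.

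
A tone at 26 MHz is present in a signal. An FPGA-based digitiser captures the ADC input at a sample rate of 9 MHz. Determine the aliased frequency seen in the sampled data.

1 MHz

26 MHz mod fs = 8 MHz.
8 MHz > fs/2 = 4.5 MHz, folds to fs − 8 MHz = 1 MHz.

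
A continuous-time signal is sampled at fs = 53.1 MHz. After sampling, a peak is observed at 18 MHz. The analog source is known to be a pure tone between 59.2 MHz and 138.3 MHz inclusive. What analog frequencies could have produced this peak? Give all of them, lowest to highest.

71.1 MHz, 88.2 MHz, 124.2 MHz

Frequencies that alias to 18 MHz are k·fs ± 18 MHz for integer k ≥ 0.
k=0: 18 MHz.
k=1: 35.1 MHz, 71.1 MHz.
k=2: 88.2 MHz, 124.2 MHz.
k=3: 141.3 MHz, 177.3 MHz.
Within [59.2 MHz, 138.3 MHz]: 71.1 MHz, 88.2 MHz, 124.2 MHz.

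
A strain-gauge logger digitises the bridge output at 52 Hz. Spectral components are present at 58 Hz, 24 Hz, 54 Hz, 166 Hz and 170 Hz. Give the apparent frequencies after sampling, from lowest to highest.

fs/2 = 26 Hz.
58 Hz mod fs = 6 Hz.
6 Hz ≤ fs/2 = 26 Hz, appears at 6 Hz.
24 Hz ≤ fs/2 = 26 Hz, passes unchanged.
54 Hz mod fs = 2 Hz.
2 Hz ≤ fs/2 = 26 Hz, appears at 2 Hz.
166 Hz mod fs = 10 Hz.
10 Hz ≤ fs/2 = 26 Hz, appears at 10 Hz.
170 Hz mod fs = 14 Hz.
14 Hz ≤ fs/2 = 26 Hz, appears at 14 Hz.
Distinct values: {2 Hz, 6 Hz, 10 Hz, 14 Hz, 24 Hz}.

2 Hz, 6 Hz, 10 Hz, 14 Hz, 24 Hz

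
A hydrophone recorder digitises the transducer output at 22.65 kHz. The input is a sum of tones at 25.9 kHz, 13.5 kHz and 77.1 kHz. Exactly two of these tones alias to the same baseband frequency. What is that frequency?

9.15 kHz

fs/2 = 11.325 kHz.
25.9 kHz mod fs = 3.25 kHz.
3.25 kHz ≤ fs/2 = 11.325 kHz, appears at 3.25 kHz.
13.5 kHz > fs/2 = 11.325 kHz, folds to fs − 13.5 kHz = 9.15 kHz.
77.1 kHz mod fs = 9.15 kHz.
9.15 kHz ≤ fs/2 = 11.325 kHz, appears at 9.15 kHz.
13.5 kHz and 77.1 kHz both map to 9.15 kHz.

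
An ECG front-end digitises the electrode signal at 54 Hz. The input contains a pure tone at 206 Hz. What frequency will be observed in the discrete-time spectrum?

206 Hz mod fs = 44 Hz.
44 Hz > fs/2 = 27 Hz, folds to fs − 44 Hz = 10 Hz.

10 Hz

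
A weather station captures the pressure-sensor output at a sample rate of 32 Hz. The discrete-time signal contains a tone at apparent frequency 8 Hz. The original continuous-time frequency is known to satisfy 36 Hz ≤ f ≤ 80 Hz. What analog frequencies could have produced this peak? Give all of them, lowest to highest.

Frequencies that alias to 8 Hz are k·fs ± 8 Hz for integer k ≥ 0.
k=0: 8 Hz.
k=1: 24 Hz, 40 Hz.
k=2: 56 Hz, 72 Hz.
k=3: 88 Hz, 104 Hz.
Within [36 Hz, 80 Hz]: 40 Hz, 56 Hz, 72 Hz.

40 Hz, 56 Hz, 72 Hz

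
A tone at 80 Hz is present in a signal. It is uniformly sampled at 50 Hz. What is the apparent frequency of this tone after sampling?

80 Hz mod fs = 30 Hz.
30 Hz > fs/2 = 25 Hz, folds to fs − 30 Hz = 20 Hz.

20 Hz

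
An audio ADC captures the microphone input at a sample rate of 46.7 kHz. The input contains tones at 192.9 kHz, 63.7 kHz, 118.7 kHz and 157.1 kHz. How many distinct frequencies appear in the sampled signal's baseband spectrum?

fs/2 = 23.35 kHz.
192.9 kHz mod fs = 6.1 kHz.
6.1 kHz ≤ fs/2 = 23.35 kHz, appears at 6.1 kHz.
63.7 kHz mod fs = 17 kHz.
17 kHz ≤ fs/2 = 23.35 kHz, appears at 17 kHz.
118.7 kHz mod fs = 25.3 kHz.
25.3 kHz > fs/2 = 23.35 kHz, folds to fs − 25.3 kHz = 21.4 kHz.
157.1 kHz mod fs = 17 kHz.
17 kHz ≤ fs/2 = 23.35 kHz, appears at 17 kHz.
Distinct values: {6.1 kHz, 17 kHz, 21.4 kHz} → 3.

3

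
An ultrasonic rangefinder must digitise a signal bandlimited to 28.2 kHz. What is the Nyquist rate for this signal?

Nyquist rate = 2 × 28.2 kHz = 56.4 kHz.

56.4 kHz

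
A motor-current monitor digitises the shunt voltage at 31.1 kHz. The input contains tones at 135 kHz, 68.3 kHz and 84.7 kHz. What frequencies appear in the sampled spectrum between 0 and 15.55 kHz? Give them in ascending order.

fs/2 = 15.55 kHz.
135 kHz mod fs = 10.6 kHz.
10.6 kHz ≤ fs/2 = 15.55 kHz, appears at 10.6 kHz.
68.3 kHz mod fs = 6.1 kHz.
6.1 kHz ≤ fs/2 = 15.55 kHz, appears at 6.1 kHz.
84.7 kHz mod fs = 22.5 kHz.
22.5 kHz > fs/2 = 15.55 kHz, folds to fs − 22.5 kHz = 8.6 kHz.
Distinct values: {6.1 kHz, 8.6 kHz, 10.6 kHz}.

6.1 kHz, 8.6 kHz, 10.6 kHz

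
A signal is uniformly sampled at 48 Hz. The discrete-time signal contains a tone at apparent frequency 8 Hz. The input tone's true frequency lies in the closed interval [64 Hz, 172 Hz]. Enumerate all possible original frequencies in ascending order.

88 Hz, 104 Hz, 136 Hz, 152 Hz

Frequencies that alias to 8 Hz are k·fs ± 8 Hz for integer k ≥ 0.
k=0: 8 Hz.
k=1: 40 Hz, 56 Hz.
k=2: 88 Hz, 104 Hz.
k=3: 136 Hz, 152 Hz.
k=4: 184 Hz, 200 Hz.
Within [64 Hz, 172 Hz]: 88 Hz, 104 Hz, 136 Hz, 152 Hz.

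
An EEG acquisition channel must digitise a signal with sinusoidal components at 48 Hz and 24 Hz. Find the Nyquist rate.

96 Hz

Highest-frequency component: 48 Hz.
Nyquist rate = 2 × 48 Hz = 96 Hz.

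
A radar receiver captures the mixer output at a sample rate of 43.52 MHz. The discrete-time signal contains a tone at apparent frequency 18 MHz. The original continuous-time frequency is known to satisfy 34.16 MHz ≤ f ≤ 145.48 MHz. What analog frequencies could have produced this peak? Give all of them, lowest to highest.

61.52 MHz, 69.04 MHz, 105.04 MHz, 112.56 MHz

Frequencies that alias to 18 MHz are k·fs ± 18 MHz for integer k ≥ 0.
k=0: 18 MHz.
k=1: 25.52 MHz, 61.52 MHz.
k=2: 69.04 MHz, 105.04 MHz.
k=3: 112.56 MHz, 148.56 MHz.
k=4: 156.08 MHz, 192.08 MHz.
Within [34.16 MHz, 145.48 MHz]: 61.52 MHz, 69.04 MHz, 105.04 MHz, 112.56 MHz.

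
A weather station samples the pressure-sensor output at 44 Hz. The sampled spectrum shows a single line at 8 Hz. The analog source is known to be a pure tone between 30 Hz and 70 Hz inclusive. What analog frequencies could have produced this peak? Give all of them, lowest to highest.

36 Hz, 52 Hz

Frequencies that alias to 8 Hz are k·fs ± 8 Hz for integer k ≥ 0.
k=0: 8 Hz.
k=1: 36 Hz, 52 Hz.
k=2: 80 Hz, 96 Hz.
Within [30 Hz, 70 Hz]: 36 Hz, 52 Hz.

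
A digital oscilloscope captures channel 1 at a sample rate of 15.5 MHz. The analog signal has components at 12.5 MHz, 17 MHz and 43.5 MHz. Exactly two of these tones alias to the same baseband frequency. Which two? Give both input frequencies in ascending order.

12.5 MHz, 43.5 MHz

fs/2 = 7.75 MHz.
12.5 MHz > fs/2 = 7.75 MHz, folds to fs − 12.5 MHz = 3 MHz.
17 MHz mod fs = 1.5 MHz.
1.5 MHz ≤ fs/2 = 7.75 MHz, appears at 1.5 MHz.
43.5 MHz mod fs = 12.5 MHz.
12.5 MHz > fs/2 = 7.75 MHz, folds to fs − 12.5 MHz = 3 MHz.
12.5 MHz and 43.5 MHz both map to 3 MHz.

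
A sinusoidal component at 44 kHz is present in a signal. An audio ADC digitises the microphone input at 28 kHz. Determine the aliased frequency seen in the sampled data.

12 kHz

44 kHz mod fs = 16 kHz.
16 kHz > fs/2 = 14 kHz, folds to fs − 16 kHz = 12 kHz.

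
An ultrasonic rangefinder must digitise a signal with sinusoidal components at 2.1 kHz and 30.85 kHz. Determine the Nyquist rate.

61.7 kHz

Highest-frequency component: 30.85 kHz.
Nyquist rate = 2 × 30.85 kHz = 61.7 kHz.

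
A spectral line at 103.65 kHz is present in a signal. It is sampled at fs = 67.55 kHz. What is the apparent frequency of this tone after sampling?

103.65 kHz mod fs = 36.1 kHz.
36.1 kHz > fs/2 = 33.775 kHz, folds to fs − 36.1 kHz = 31.45 kHz.

31.45 kHz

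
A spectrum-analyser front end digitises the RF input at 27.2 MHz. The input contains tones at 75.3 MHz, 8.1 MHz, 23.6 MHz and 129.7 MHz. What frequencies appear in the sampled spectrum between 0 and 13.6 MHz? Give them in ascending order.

3.6 MHz, 6.3 MHz, 8.1 MHz

fs/2 = 13.6 MHz.
75.3 MHz mod fs = 20.9 MHz.
20.9 MHz > fs/2 = 13.6 MHz, folds to fs − 20.9 MHz = 6.3 MHz.
8.1 MHz ≤ fs/2 = 13.6 MHz, passes unchanged.
23.6 MHz > fs/2 = 13.6 MHz, folds to fs − 23.6 MHz = 3.6 MHz.
129.7 MHz mod fs = 20.9 MHz.
20.9 MHz > fs/2 = 13.6 MHz, folds to fs − 20.9 MHz = 6.3 MHz.
Distinct values: {3.6 MHz, 6.3 MHz, 8.1 MHz}.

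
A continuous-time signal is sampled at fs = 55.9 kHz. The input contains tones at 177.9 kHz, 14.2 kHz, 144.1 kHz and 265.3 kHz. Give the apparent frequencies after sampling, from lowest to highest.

fs/2 = 27.95 kHz.
177.9 kHz mod fs = 10.2 kHz.
10.2 kHz ≤ fs/2 = 27.95 kHz, appears at 10.2 kHz.
14.2 kHz ≤ fs/2 = 27.95 kHz, passes unchanged.
144.1 kHz mod fs = 32.3 kHz.
32.3 kHz > fs/2 = 27.95 kHz, folds to fs − 32.3 kHz = 23.6 kHz.
265.3 kHz mod fs = 41.7 kHz.
41.7 kHz > fs/2 = 27.95 kHz, folds to fs − 41.7 kHz = 14.2 kHz.
Distinct values: {10.2 kHz, 14.2 kHz, 23.6 kHz}.

10.2 kHz, 14.2 kHz, 23.6 kHz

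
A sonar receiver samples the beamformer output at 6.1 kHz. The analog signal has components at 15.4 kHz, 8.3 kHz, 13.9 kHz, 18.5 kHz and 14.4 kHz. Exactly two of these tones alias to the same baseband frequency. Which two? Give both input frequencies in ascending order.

8.3 kHz, 14.4 kHz

fs/2 = 3.05 kHz.
15.4 kHz mod fs = 3.2 kHz.
3.2 kHz > fs/2 = 3.05 kHz, folds to fs − 3.2 kHz = 2.9 kHz.
8.3 kHz mod fs = 2.2 kHz.
2.2 kHz ≤ fs/2 = 3.05 kHz, appears at 2.2 kHz.
13.9 kHz mod fs = 1.7 kHz.
1.7 kHz ≤ fs/2 = 3.05 kHz, appears at 1.7 kHz.
18.5 kHz mod fs = 0.2 kHz.
0.2 kHz ≤ fs/2 = 3.05 kHz, appears at 0.2 kHz.
14.4 kHz mod fs = 2.2 kHz.
2.2 kHz ≤ fs/2 = 3.05 kHz, appears at 2.2 kHz.
8.3 kHz and 14.4 kHz both map to 2.2 kHz.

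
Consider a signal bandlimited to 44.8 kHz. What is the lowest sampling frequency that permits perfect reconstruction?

Nyquist rate = 2 × 44.8 kHz = 89.6 kHz.

89.6 kHz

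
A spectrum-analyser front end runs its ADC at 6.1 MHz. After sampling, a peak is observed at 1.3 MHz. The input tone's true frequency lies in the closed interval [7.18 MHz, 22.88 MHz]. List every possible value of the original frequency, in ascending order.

Frequencies that alias to 1.3 MHz are k·fs ± 1.3 MHz for integer k ≥ 0.
k=0: 1.3 MHz.
k=1: 4.8 MHz, 7.4 MHz.
k=2: 10.9 MHz, 13.5 MHz.
k=3: 17 MHz, 19.6 MHz.
k=4: 23.1 MHz, 25.7 MHz.
Within [7.18 MHz, 22.88 MHz]: 7.4 MHz, 10.9 MHz, 13.5 MHz, 17 MHz, 19.6 MHz.

7.4 MHz, 10.9 MHz, 13.5 MHz, 17 MHz, 19.6 MHz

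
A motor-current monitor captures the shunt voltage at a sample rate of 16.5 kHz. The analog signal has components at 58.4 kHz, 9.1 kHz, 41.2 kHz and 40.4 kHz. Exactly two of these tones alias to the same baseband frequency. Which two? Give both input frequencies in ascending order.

fs/2 = 8.25 kHz.
58.4 kHz mod fs = 8.9 kHz.
8.9 kHz > fs/2 = 8.25 kHz, folds to fs − 8.9 kHz = 7.6 kHz.
9.1 kHz > fs/2 = 8.25 kHz, folds to fs − 9.1 kHz = 7.4 kHz.
41.2 kHz mod fs = 8.2 kHz.
8.2 kHz ≤ fs/2 = 8.25 kHz, appears at 8.2 kHz.
40.4 kHz mod fs = 7.4 kHz.
7.4 kHz ≤ fs/2 = 8.25 kHz, appears at 7.4 kHz.
9.1 kHz and 40.4 kHz both map to 7.4 kHz.

9.1 kHz, 40.4 kHz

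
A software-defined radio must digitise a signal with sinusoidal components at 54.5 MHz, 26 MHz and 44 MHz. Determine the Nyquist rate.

109 MHz

Highest-frequency component: 54.5 MHz.
Nyquist rate = 2 × 54.5 MHz = 109 MHz.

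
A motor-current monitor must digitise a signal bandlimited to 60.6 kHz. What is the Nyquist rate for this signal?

121.2 kHz

Nyquist rate = 2 × 60.6 kHz = 121.2 kHz.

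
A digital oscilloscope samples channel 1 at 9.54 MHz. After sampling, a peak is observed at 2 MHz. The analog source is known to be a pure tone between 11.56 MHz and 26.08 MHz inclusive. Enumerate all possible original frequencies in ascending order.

Frequencies that alias to 2 MHz are k·fs ± 2 MHz for integer k ≥ 0.
k=0: 2 MHz.
k=1: 7.54 MHz, 11.54 MHz.
k=2: 17.08 MHz, 21.08 MHz.
k=3: 26.62 MHz, 30.62 MHz.
Within [11.56 MHz, 26.08 MHz]: 17.08 MHz, 21.08 MHz.

17.08 MHz, 21.08 MHz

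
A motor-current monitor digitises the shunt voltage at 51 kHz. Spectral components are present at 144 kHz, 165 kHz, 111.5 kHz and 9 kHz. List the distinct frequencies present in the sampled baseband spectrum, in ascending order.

9 kHz, 9.5 kHz, 12 kHz

fs/2 = 25.5 kHz.
144 kHz mod fs = 42 kHz.
42 kHz > fs/2 = 25.5 kHz, folds to fs − 42 kHz = 9 kHz.
165 kHz mod fs = 12 kHz.
12 kHz ≤ fs/2 = 25.5 kHz, appears at 12 kHz.
111.5 kHz mod fs = 9.5 kHz.
9.5 kHz ≤ fs/2 = 25.5 kHz, appears at 9.5 kHz.
9 kHz ≤ fs/2 = 25.5 kHz, passes unchanged.
Distinct values: {9 kHz, 9.5 kHz, 12 kHz}.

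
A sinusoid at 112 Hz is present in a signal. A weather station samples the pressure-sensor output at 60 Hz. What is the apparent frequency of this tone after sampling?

112 Hz mod fs = 52 Hz.
52 Hz > fs/2 = 30 Hz, folds to fs − 52 Hz = 8 Hz.

8 Hz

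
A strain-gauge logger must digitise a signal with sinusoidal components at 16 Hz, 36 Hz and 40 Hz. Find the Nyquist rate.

80 Hz

Highest-frequency component: 40 Hz.
Nyquist rate = 2 × 40 Hz = 80 Hz.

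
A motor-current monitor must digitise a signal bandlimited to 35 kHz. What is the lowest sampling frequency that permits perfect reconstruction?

70 kHz

Nyquist rate = 2 × 35 kHz = 70 kHz.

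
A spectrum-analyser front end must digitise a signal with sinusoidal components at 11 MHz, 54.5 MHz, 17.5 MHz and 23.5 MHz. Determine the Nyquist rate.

Highest-frequency component: 54.5 MHz.
Nyquist rate = 2 × 54.5 MHz = 109 MHz.

109 MHz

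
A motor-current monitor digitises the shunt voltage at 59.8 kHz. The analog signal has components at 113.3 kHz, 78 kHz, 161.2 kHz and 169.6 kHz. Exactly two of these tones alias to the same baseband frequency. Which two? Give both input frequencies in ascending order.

fs/2 = 29.9 kHz.
113.3 kHz mod fs = 53.5 kHz.
53.5 kHz > fs/2 = 29.9 kHz, folds to fs − 53.5 kHz = 6.3 kHz.
78 kHz mod fs = 18.2 kHz.
18.2 kHz ≤ fs/2 = 29.9 kHz, appears at 18.2 kHz.
161.2 kHz mod fs = 41.6 kHz.
41.6 kHz > fs/2 = 29.9 kHz, folds to fs − 41.6 kHz = 18.2 kHz.
169.6 kHz mod fs = 50 kHz.
50 kHz > fs/2 = 29.9 kHz, folds to fs − 50 kHz = 9.8 kHz.
78 kHz and 161.2 kHz both map to 18.2 kHz.

78 kHz, 161.2 kHz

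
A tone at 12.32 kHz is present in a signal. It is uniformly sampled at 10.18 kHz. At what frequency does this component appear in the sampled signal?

2.14 kHz

12.32 kHz mod fs = 2.14 kHz.
2.14 kHz ≤ fs/2 = 5.09 kHz, appears at 2.14 kHz.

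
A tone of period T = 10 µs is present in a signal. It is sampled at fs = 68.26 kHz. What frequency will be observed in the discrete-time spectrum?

31.74 kHz

T = 10 µs → f = 1/T = 100 kHz.
100 kHz mod fs = 31.74 kHz.
31.74 kHz ≤ fs/2 = 34.13 kHz, appears at 31.74 kHz.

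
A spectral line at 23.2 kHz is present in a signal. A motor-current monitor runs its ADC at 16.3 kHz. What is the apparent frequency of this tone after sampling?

6.9 kHz

23.2 kHz mod fs = 6.9 kHz.
6.9 kHz ≤ fs/2 = 8.15 kHz, appears at 6.9 kHz.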